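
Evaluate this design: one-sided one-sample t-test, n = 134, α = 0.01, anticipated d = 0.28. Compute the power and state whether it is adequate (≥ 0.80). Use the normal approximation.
Power ≈ 0.82; the study is adequately powered (power ≥ 0.80)

Power calculation (one-sample t-test, normal approximation):
z_β = d · √n - z_α
z_β = 0.28 · √134 - 2.326
z_β = 0.28 · 11.576 - 2.326
z_β = 0.915

Power = Φ(z_β) = Φ(0.915) ≈ 0.820

Effect size d = 0.28 is small by Cohen's convention (0.2/0.5/0.8).

Threshold: power ≥ 0.80 is conventionally adequate.
Power ≈ 0.82 → the study is adequately powered (power ≥ 0.80).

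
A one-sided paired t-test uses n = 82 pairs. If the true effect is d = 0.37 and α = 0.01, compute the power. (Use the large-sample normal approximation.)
Power ≈ 0.85

Power calculation (paired t-test, normal approximation):
z_β = d · √n - z_α
z_β = 0.37 · √82 - 2.326
z_β = 0.37 · 9.055 - 2.326
z_β = 1.024

Power = Φ(z_β) = Φ(1.024) ≈ 0.847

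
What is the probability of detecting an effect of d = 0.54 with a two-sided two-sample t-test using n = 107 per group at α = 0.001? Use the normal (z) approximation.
Power ≈ 0.75

Power calculation (two-sample t-test, normal approximation):
z_β = d · √(n/2) - z_{α/2}
z_β = 0.54 · √(107/2) - 3.291
z_β = 0.54 · 7.314 - 3.291
z_β = 0.659

Power = Φ(z_β) = Φ(0.659) ≈ 0.745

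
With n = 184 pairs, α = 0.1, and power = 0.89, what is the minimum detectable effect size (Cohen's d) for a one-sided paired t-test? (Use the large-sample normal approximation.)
d ≈ 0.18

Minimum detectable effect (paired t-test, normal approximation):
d = (z_α + z_β) / √n
d = (1.282 + 1.227) / √184
d = 2.508 / 13.565
d ≈ 0.18

By Cohen's convention (0.2 small / 0.5 medium / 0.8 large): very small effect.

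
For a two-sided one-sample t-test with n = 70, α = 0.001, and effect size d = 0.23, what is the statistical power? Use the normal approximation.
Power ≈ 0.09

Power calculation (one-sample t-test, normal approximation):
z_β = d · √n - z_{α/2}
z_β = 0.23 · √70 - 3.291
z_β = 0.23 · 8.367 - 3.291
z_β = -1.366

Power = Φ(z_β) = Φ(-1.366) ≈ 0.086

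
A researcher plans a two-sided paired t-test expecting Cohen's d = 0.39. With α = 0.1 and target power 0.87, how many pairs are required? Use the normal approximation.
n = 51 pairs

Sample size formula (paired t-test, normal approximation):
n = ((z_{α/2} + z_β) / d)²

z_{α/2} = 1.645 (for α = 0.1, two-sided)
z_β = 1.126 (for power = 0.87)
d = 0.39

n = ((1.645 + 1.126) / 0.39)²
n = (7.105)²
n ≈ 50.48
Round up to the next whole number: n = 51 pairs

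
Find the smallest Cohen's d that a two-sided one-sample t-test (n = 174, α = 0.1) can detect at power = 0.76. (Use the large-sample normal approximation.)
d ≈ 0.18

Minimum detectable effect (one-sample t-test, normal approximation):
d = (z_{α/2} + z_β) / √n
d = (1.645 + 0.706) / √174
d = 2.351 / 13.191
d ≈ 0.18

By Cohen's convention (0.2 small / 0.5 medium / 0.8 large): very small effect.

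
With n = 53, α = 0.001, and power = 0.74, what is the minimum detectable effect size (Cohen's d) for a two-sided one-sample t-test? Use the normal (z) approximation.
d ≈ 0.54

Minimum detectable effect (one-sample t-test, normal approximation):
d = (z_{α/2} + z_β) / √n
d = (3.291 + 0.643) / √53
d = 3.934 / 7.280
d ≈ 0.54

By Cohen's convention (0.2 small / 0.5 medium / 0.8 large): medium effect.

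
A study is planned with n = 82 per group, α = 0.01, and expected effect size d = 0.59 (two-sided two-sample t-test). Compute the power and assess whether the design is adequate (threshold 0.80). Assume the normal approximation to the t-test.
Power ≈ 0.89; the study is adequately powered (power ≥ 0.80)

Power calculation (two-sample t-test, normal approximation):
z_β = d · √(n/2) - z_{α/2}
z_β = 0.59 · √(82/2) - 2.576
z_β = 0.59 · 6.403 - 2.576
z_β = 1.202

Power = Φ(z_β) = Φ(1.202) ≈ 0.885

Effect size d = 0.59 is medium by Cohen's convention (0.2/0.5/0.8).

Threshold: power ≥ 0.80 is conventionally adequate.
Power ≈ 0.89 → the study is adequately powered (power ≥ 0.80).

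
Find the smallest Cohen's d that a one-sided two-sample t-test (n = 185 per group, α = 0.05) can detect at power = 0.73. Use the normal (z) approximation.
d ≈ 0.23

Minimum detectable effect (two-sample t-test, normal approximation):
d = (z_α + z_β) / √(n/2)
d = (1.645 + 0.613) / √(185/2)
d = 2.258 / 9.618
d ≈ 0.23

By Cohen's convention (0.2 small / 0.5 medium / 0.8 large): small effect.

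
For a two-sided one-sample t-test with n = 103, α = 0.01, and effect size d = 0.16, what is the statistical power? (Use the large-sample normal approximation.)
Power ≈ 0.17

Power calculation (one-sample t-test, normal approximation):
z_β = d · √n - z_{α/2}
z_β = 0.16 · √103 - 2.576
z_β = 0.16 · 10.149 - 2.576
z_β = -0.952

Power = Φ(z_β) = Φ(-0.952) ≈ 0.171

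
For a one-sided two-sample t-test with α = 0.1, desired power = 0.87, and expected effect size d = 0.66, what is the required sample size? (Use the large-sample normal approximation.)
n = 27 per group

Sample size formula (two-sample t-test, normal approximation):
n = 2 · ((z_α + z_β) / d)²

z_α = 1.282 (for α = 0.1, one-sided)
z_β = 1.126 (for power = 0.87)
d = 0.66

n = 2 · ((1.282 + 1.126) / 0.66)²
n = 2 · (3.648)²
n ≈ 26.62
Round up to the next whole number: n = 27 per group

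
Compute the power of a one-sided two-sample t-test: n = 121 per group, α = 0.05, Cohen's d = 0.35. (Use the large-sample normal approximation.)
Power ≈ 0.86

Power calculation (two-sample t-test, normal approximation):
z_β = d · √(n/2) - z_α
z_β = 0.35 · √(121/2) - 1.645
z_β = 0.35 · 7.778 - 1.645
z_β = 1.078

Power = Φ(z_β) = Φ(1.078) ≈ 0.859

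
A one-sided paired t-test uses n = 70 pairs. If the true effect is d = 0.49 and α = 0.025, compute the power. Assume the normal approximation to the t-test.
Power ≈ 0.98

Power calculation (paired t-test, normal approximation):
z_β = d · √n - z_α
z_β = 0.49 · √70 - 1.960
z_β = 0.49 · 8.367 - 1.960
z_β = 2.140

Power = Φ(z_β) = Φ(2.140) ≈ 0.984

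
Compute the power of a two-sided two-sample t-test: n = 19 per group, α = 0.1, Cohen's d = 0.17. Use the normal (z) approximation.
Power ≈ 0.13

Power calculation (two-sample t-test, normal approximation):
z_β = d · √(n/2) - z_{α/2}
z_β = 0.17 · √(19/2) - 1.645
z_β = 0.17 · 3.082 - 1.645
z_β = -1.121

Power = Φ(z_β) = Φ(-1.121) ≈ 0.131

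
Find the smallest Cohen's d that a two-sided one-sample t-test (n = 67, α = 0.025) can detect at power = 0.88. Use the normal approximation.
d ≈ 0.42

Minimum detectable effect (one-sample t-test, normal approximation):
d = (z_{α/2} + z_β) / √n
d = (2.241 + 1.175) / √67
d = 3.416 / 8.185
d ≈ 0.42

By Cohen's convention (0.2 small / 0.5 medium / 0.8 large): small effect.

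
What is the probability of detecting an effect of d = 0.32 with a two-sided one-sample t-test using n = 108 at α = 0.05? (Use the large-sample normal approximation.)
Power ≈ 0.91

Power calculation (one-sample t-test, normal approximation):
z_β = d · √n - z_{α/2}
z_β = 0.32 · √108 - 1.960
z_β = 0.32 · 10.392 - 1.960
z_β = 1.366

Power = Φ(z_β) = Φ(1.366) ≈ 0.914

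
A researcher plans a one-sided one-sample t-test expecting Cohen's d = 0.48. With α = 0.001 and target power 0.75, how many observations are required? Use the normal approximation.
n = 62

Sample size formula (one-sample t-test, normal approximation):
n = ((z_α + z_β) / d)²

z_α = 3.090 (for α = 0.001, one-sided)
z_β = 0.674 (for power = 0.75)
d = 0.48

n = ((3.090 + 0.674) / 0.48)²
n = (7.842)²
n ≈ 61.50
Round up to the next whole number: n = 62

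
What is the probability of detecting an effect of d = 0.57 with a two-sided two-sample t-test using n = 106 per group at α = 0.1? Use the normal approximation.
Power ≈ 0.99

Power calculation (two-sample t-test, normal approximation):
z_β = d · √(n/2) - z_{α/2}
z_β = 0.57 · √(106/2) - 1.645
z_β = 0.57 · 7.280 - 1.645
z_β = 2.505

Power = Φ(z_β) = Φ(2.505) ≈ 0.994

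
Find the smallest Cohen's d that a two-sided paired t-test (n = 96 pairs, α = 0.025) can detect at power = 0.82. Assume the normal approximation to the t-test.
d ≈ 0.32

Minimum detectable effect (paired t-test, normal approximation):
d = (z_{α/2} + z_β) / √n
d = (2.241 + 0.915) / √96
d = 3.157 / 9.798
d ≈ 0.32

By Cohen's convention (0.2 small / 0.5 medium / 0.8 large): small effect.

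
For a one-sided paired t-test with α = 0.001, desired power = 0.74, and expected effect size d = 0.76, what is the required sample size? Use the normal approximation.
n = 25 pairs

Sample size formula (paired t-test, normal approximation):
n = ((z_α + z_β) / d)²

z_α = 3.090 (for α = 0.001, one-sided)
z_β = 0.643 (for power = 0.74)
d = 0.76

n = ((3.090 + 0.643) / 0.76)²
n = (4.912)²
n ≈ 24.13
Round up to the next whole number: n = 25 pairs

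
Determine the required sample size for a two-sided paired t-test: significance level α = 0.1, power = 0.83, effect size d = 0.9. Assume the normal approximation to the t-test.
n = 9 pairs

Sample size formula (paired t-test, normal approximation):
n = ((z_{α/2} + z_β) / d)²

z_{α/2} = 1.645 (for α = 0.1, two-sided)
z_β = 0.954 (for power = 0.83)
d = 0.9

n = ((1.645 + 0.954) / 0.9)²
n = (2.888)²
n ≈ 8.34
Round up to the next whole number: n = 9 pairs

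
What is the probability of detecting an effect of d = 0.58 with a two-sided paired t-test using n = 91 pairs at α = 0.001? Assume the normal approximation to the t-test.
Power ≈ 0.99

Power calculation (paired t-test, normal approximation):
z_β = d · √n - z_{α/2}
z_β = 0.58 · √91 - 3.291
z_β = 0.58 · 9.539 - 3.291
z_β = 2.242

Power = Φ(z_β) = Φ(2.242) ≈ 0.988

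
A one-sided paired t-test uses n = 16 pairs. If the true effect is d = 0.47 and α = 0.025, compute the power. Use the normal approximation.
Power ≈ 0.47

Power calculation (paired t-test, normal approximation):
z_β = d · √n - z_α
z_β = 0.47 · √16 - 1.960
z_β = 0.47 · 4.000 - 1.960
z_β = -0.080

Power = Φ(z_β) = Φ(-0.080) ≈ 0.468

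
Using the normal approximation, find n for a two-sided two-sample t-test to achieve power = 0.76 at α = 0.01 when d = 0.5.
n = 87 per group

Sample size formula (two-sample t-test, normal approximation):
n = 2 · ((z_{α/2} + z_β) / d)²

z_{α/2} = 2.576 (for α = 0.01, two-sided)
z_β = 0.706 (for power = 0.76)
d = 0.5

n = 2 · ((2.576 + 0.706) / 0.5)²
n = 2 · (6.564)²
n ≈ 86.17
Round up to the next whole number: n = 87 per group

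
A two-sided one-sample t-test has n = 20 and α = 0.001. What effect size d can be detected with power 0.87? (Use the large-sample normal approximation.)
d ≈ 0.99

Minimum detectable effect (one-sample t-test, normal approximation):
d = (z_{α/2} + z_β) / √n
d = (3.291 + 1.126) / √20
d = 4.417 / 4.472
d ≈ 0.99

By Cohen's convention (0.2 small / 0.5 medium / 0.8 large): large effect.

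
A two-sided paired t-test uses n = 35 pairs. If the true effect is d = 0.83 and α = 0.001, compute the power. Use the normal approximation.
Power ≈ 0.95

Power calculation (paired t-test, normal approximation):
z_β = d · √n - z_{α/2}
z_β = 0.83 · √35 - 3.291
z_β = 0.83 · 5.916 - 3.291
z_β = 1.620

Power = Φ(z_β) = Φ(1.620) ≈ 0.947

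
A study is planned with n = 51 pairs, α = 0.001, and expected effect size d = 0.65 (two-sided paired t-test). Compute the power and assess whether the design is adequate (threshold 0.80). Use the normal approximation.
Power ≈ 0.91; the study is adequately powered (power ≥ 0.80)

Power calculation (paired t-test, normal approximation):
z_β = d · √n - z_{α/2}
z_β = 0.65 · √51 - 3.291
z_β = 0.65 · 7.141 - 3.291
z_β = 1.351

Power = Φ(z_β) = Φ(1.351) ≈ 0.912

Effect size d = 0.65 is medium by Cohen's convention (0.2/0.5/0.8).

Threshold: power ≥ 0.80 is conventionally adequate.
Power ≈ 0.91 → the study is adequately powered (power ≥ 0.80).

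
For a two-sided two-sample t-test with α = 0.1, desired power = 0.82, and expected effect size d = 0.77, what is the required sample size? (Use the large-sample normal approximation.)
n = 23 per group

Sample size formula (two-sample t-test, normal approximation):
n = 2 · ((z_{α/2} + z_β) / d)²

z_{α/2} = 1.645 (for α = 0.1, two-sided)
z_β = 0.915 (for power = 0.82)
d = 0.77

n = 2 · ((1.645 + 0.915) / 0.77)²
n = 2 · (3.325)²
n ≈ 22.11
Round up to the next whole number: n = 23 per group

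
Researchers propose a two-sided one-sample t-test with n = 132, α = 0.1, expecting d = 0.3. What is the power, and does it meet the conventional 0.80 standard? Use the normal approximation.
Power ≈ 0.96; the study is adequately powered (power ≥ 0.80)

Power calculation (one-sample t-test, normal approximation):
z_β = d · √n - z_{α/2}
z_β = 0.3 · √132 - 1.645
z_β = 0.3 · 11.489 - 1.645
z_β = 1.802

Power = Φ(z_β) = Φ(1.802) ≈ 0.964

Effect size d = 0.3 is small by Cohen's convention (0.2/0.5/0.8).

Threshold: power ≥ 0.80 is conventionally adequate.
Power ≈ 0.96 → the study is adequately powered (power ≥ 0.80).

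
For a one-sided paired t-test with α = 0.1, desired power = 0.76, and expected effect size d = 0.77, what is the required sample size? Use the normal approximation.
n = 7 pairs

Sample size formula (paired t-test, normal approximation):
n = ((z_α + z_β) / d)²

z_α = 1.282 (for α = 0.1, one-sided)
z_β = 0.706 (for power = 0.76)
d = 0.77

n = ((1.282 + 0.706) / 0.77)²
n = (2.582)²
n ≈ 6.67
Round up to the next whole number: n = 7 pairs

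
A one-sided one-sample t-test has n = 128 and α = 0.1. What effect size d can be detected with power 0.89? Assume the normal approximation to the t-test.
d ≈ 0.22

Minimum detectable effect (one-sample t-test, normal approximation):
d = (z_α + z_β) / √n
d = (1.282 + 1.227) / √128
d = 2.508 / 11.314
d ≈ 0.22

By Cohen's convention (0.2 small / 0.5 medium / 0.8 large): small effect.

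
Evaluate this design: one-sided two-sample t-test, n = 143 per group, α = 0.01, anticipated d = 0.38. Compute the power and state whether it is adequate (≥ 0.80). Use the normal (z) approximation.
Power ≈ 0.81; the study is adequately powered (power ≥ 0.80)

Power calculation (two-sample t-test, normal approximation):
z_β = d · √(n/2) - z_α
z_β = 0.38 · √(143/2) - 2.326
z_β = 0.38 · 8.456 - 2.326
z_β = 0.887

Power = Φ(z_β) = Φ(0.887) ≈ 0.812

Effect size d = 0.38 is small by Cohen's convention (0.2/0.5/0.8).

Threshold: power ≥ 0.80 is conventionally adequate.
Power ≈ 0.81 → the study is adequately powered (power ≥ 0.80).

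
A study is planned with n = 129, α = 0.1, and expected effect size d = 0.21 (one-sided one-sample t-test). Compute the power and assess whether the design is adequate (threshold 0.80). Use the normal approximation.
Power ≈ 0.87; the study is adequately powered (power ≥ 0.80)

Power calculation (one-sample t-test, normal approximation):
z_β = d · √n - z_α
z_β = 0.21 · √129 - 1.282
z_β = 0.21 · 11.358 - 1.282
z_β = 1.104

Power = Φ(z_β) = Φ(1.104) ≈ 0.865

Effect size d = 0.21 is small by Cohen's convention (0.2/0.5/0.8).

Threshold: power ≥ 0.80 is conventionally adequate.
Power ≈ 0.87 → the study is adequately powered (power ≥ 0.80).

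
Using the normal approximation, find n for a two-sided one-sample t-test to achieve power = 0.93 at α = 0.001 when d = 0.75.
n = 41

Sample size formula (one-sample t-test, normal approximation):
n = ((z_{α/2} + z_β) / d)²

z_{α/2} = 3.291 (for α = 0.001, two-sided)
z_β = 1.476 (for power = 0.93)
d = 0.75

n = ((3.291 + 1.476) / 0.75)²
n = (6.356)²
n ≈ 40.40
Round up to the next whole number: n = 41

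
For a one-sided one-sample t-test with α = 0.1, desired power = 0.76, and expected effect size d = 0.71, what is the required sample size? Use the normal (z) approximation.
n = 8

Sample size formula (one-sample t-test, normal approximation):
n = ((z_α + z_β) / d)²

z_α = 1.282 (for α = 0.1, one-sided)
z_β = 0.706 (for power = 0.76)
d = 0.71

n = ((1.282 + 0.706) / 0.71)²
n = (2.800)²
n ≈ 7.84
Round up to the next whole number: n = 8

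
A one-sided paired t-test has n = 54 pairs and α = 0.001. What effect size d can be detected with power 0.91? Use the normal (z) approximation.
d ≈ 0.60

Minimum detectable effect (paired t-test, normal approximation):
d = (z_α + z_β) / √n
d = (3.090 + 1.341) / √54
d = 4.431 / 7.348
d ≈ 0.60

By Cohen's convention (0.2 small / 0.5 medium / 0.8 large): medium effect.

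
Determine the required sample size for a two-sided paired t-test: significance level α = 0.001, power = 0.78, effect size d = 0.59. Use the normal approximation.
n = 48 pairs

Sample size formula (paired t-test, normal approximation):
n = ((z_{α/2} + z_β) / d)²

z_{α/2} = 3.291 (for α = 0.001, two-sided)
z_β = 0.772 (for power = 0.78)
d = 0.59

n = ((3.291 + 0.772) / 0.59)²
n = (6.886)²
n ≈ 47.42
Round up to the next whole number: n = 48 pairs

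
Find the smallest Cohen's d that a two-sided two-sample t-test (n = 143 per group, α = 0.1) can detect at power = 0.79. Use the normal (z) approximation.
d ≈ 0.29

Minimum detectable effect (two-sample t-test, normal approximation):
d = (z_{α/2} + z_β) / √(n/2)
d = (1.645 + 0.806) / √(143/2)
d = 2.451 / 8.456
d ≈ 0.29

By Cohen's convention (0.2 small / 0.5 medium / 0.8 large): small effect.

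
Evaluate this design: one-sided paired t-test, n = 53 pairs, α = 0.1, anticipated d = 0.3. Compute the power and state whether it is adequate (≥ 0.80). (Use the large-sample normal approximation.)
Power ≈ 0.82; the study is adequately powered (power ≥ 0.80)

Power calculation (paired t-test, normal approximation):
z_β = d · √n - z_α
z_β = 0.3 · √53 - 1.282
z_β = 0.3 · 7.280 - 1.282
z_β = 0.902

Power = Φ(z_β) = Φ(0.902) ≈ 0.817

Effect size d = 0.3 is small by Cohen's convention (0.2/0.5/0.8).

Threshold: power ≥ 0.80 is conventionally adequate.
Power ≈ 0.82 → the study is adequately powered (power ≥ 0.80).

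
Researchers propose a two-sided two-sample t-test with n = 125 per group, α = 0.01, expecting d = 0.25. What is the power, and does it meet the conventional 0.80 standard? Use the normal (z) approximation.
Power ≈ 0.27; the study is underpowered (power < 0.80)

Power calculation (two-sample t-test, normal approximation):
z_β = d · √(n/2) - z_{α/2}
z_β = 0.25 · √(125/2) - 2.576
z_β = 0.25 · 7.906 - 2.576
z_β = -0.599

Power = Φ(z_β) = Φ(-0.599) ≈ 0.274

Effect size d = 0.25 is small by Cohen's convention (0.2/0.5/0.8).

Threshold: power ≥ 0.80 is conventionally adequate.
Power ≈ 0.27 → the study is underpowered (power < 0.80).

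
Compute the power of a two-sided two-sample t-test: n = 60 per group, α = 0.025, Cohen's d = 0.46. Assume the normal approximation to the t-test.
Power ≈ 0.61

Power calculation (two-sample t-test, normal approximation):
z_β = d · √(n/2) - z_{α/2}
z_β = 0.46 · √(60/2) - 2.241
z_β = 0.46 · 5.477 - 2.241
z_β = 0.278

Power = Φ(z_β) = Φ(0.278) ≈ 0.610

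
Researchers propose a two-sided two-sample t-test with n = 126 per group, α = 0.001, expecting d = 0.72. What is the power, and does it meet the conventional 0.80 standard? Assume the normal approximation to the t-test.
Power ≈ 0.99; the study is adequately powered (power ≥ 0.80)

Power calculation (two-sample t-test, normal approximation):
z_β = d · √(n/2) - z_{α/2}
z_β = 0.72 · √(126/2) - 3.291
z_β = 0.72 · 7.937 - 3.291
z_β = 2.424

Power = Φ(z_β) = Φ(2.424) ≈ 0.992

Effect size d = 0.72 is medium by Cohen's convention (0.2/0.5/0.8).

Threshold: power ≥ 0.80 is conventionally adequate.
Power ≈ 0.99 → the study is adequately powered (power ≥ 0.80).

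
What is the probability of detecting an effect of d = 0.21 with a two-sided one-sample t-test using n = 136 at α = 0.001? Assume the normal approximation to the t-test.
Power ≈ 0.20

Power calculation (one-sample t-test, normal approximation):
z_β = d · √n - z_{α/2}
z_β = 0.21 · √136 - 3.291
z_β = 0.21 · 11.662 - 3.291
z_β = -0.842

Power = Φ(z_β) = Φ(-0.842) ≈ 0.200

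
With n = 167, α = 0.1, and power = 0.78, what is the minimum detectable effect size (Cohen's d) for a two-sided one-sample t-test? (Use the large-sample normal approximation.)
d ≈ 0.19

Minimum detectable effect (one-sample t-test, normal approximation):
d = (z_{α/2} + z_β) / √n
d = (1.645 + 0.772) / √167
d = 2.417 / 12.923
d ≈ 0.19

By Cohen's convention (0.2 small / 0.5 medium / 0.8 large): very small effect.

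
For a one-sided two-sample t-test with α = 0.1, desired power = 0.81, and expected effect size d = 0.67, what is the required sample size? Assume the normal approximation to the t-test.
n = 21 per group

Sample size formula (two-sample t-test, normal approximation):
n = 2 · ((z_α + z_β) / d)²

z_α = 1.282 (for α = 0.1, one-sided)
z_β = 0.878 (for power = 0.81)
d = 0.67

n = 2 · ((1.282 + 0.878) / 0.67)²
n = 2 · (3.224)²
n ≈ 20.79
Round up to the next whole number: n = 21 per group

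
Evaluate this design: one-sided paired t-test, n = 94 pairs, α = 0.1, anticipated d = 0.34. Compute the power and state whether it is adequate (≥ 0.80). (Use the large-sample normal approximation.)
Power ≈ 0.98; the study is adequately powered (power ≥ 0.80)

Power calculation (paired t-test, normal approximation):
z_β = d · √n - z_α
z_β = 0.34 · √94 - 1.282
z_β = 0.34 · 9.695 - 1.282
z_β = 2.015

Power = Φ(z_β) = Φ(2.015) ≈ 0.978

Effect size d = 0.34 is small by Cohen's convention (0.2/0.5/0.8).

Threshold: power ≥ 0.80 is conventionally adequate.
Power ≈ 0.98 → the study is adequately powered (power ≥ 0.80).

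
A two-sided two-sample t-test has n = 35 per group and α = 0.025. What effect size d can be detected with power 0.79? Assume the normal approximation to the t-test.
d ≈ 0.73

Minimum detectable effect (two-sample t-test, normal approximation):
d = (z_{α/2} + z_β) / √(n/2)
d = (2.241 + 0.806) / √(35/2)
d = 3.048 / 4.183
d ≈ 0.73

By Cohen's convention (0.2 small / 0.5 medium / 0.8 large): medium effect.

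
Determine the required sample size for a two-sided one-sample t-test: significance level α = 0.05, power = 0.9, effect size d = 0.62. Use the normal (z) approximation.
n = 28

Sample size formula (one-sample t-test, normal approximation):
n = ((z_{α/2} + z_β) / d)²

z_{α/2} = 1.960 (for α = 0.05, two-sided)
z_β = 1.282 (for power = 0.9)
d = 0.62

n = ((1.960 + 1.282) / 0.62)²
n = (5.229)²
n ≈ 27.34
Round up to the next whole number: n = 28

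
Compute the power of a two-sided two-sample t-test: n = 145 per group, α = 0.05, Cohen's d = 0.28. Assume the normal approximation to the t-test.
Power ≈ 0.66

Power calculation (two-sample t-test, normal approximation):
z_β = d · √(n/2) - z_{α/2}
z_β = 0.28 · √(145/2) - 1.960
z_β = 0.28 · 8.515 - 1.960
z_β = 0.424

Power = Φ(z_β) = Φ(0.424) ≈ 0.664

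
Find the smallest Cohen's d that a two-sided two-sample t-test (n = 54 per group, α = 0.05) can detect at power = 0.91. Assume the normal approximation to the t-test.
d ≈ 0.64

Minimum detectable effect (two-sample t-test, normal approximation):
d = (z_{α/2} + z_β) / √(n/2)
d = (1.960 + 1.341) / √(54/2)
d = 3.301 / 5.196
d ≈ 0.64

By Cohen's convention (0.2 small / 0.5 medium / 0.8 large): medium effect.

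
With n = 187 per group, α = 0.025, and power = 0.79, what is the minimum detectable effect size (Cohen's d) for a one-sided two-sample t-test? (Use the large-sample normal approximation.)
d ≈ 0.29

Minimum detectable effect (two-sample t-test, normal approximation):
d = (z_α + z_β) / √(n/2)
d = (1.960 + 0.806) / √(187/2)
d = 2.766 / 9.670
d ≈ 0.29

By Cohen's convention (0.2 small / 0.5 medium / 0.8 large): small effect.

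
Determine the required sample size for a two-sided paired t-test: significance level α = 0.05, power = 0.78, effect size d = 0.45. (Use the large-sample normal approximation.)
n = 37 pairs

Sample size formula (paired t-test, normal approximation):
n = ((z_{α/2} + z_β) / d)²

z_{α/2} = 1.960 (for α = 0.05, two-sided)
z_β = 0.772 (for power = 0.78)
d = 0.45

n = ((1.960 + 0.772) / 0.45)²
n = (6.071)²
n ≈ 36.86
Round up to the next whole number: n = 37 pairs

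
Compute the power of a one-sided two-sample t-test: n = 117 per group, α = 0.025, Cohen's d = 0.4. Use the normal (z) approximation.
Power ≈ 0.86

Power calculation (two-sample t-test, normal approximation):
z_β = d · √(n/2) - z_α
z_β = 0.4 · √(117/2) - 1.960
z_β = 0.4 · 7.649 - 1.960
z_β = 1.099

Power = Φ(z_β) = Φ(1.099) ≈ 0.864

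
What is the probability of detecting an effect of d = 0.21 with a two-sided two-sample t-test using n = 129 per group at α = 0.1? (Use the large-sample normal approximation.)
Power ≈ 0.52

Power calculation (two-sample t-test, normal approximation):
z_β = d · √(n/2) - z_{α/2}
z_β = 0.21 · √(129/2) - 1.645
z_β = 0.21 · 8.031 - 1.645
z_β = 0.042

Power = Φ(z_β) = Φ(0.042) ≈ 0.517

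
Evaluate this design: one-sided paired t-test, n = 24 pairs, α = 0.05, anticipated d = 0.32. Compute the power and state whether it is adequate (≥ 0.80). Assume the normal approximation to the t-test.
Power ≈ 0.47; the study is underpowered (power < 0.80)

Power calculation (paired t-test, normal approximation):
z_β = d · √n - z_α
z_β = 0.32 · √24 - 1.645
z_β = 0.32 · 4.899 - 1.645
z_β = -0.077

Power = Φ(z_β) = Φ(-0.077) ≈ 0.469

Effect size d = 0.32 is small by Cohen's convention (0.2/0.5/0.8).

Threshold: power ≥ 0.80 is conventionally adequate.
Power ≈ 0.47 → the study is underpowered (power < 0.80).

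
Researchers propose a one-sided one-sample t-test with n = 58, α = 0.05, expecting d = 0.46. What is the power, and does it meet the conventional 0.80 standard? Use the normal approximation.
Power ≈ 0.97; the study is adequately powered (power ≥ 0.80)

Power calculation (one-sample t-test, normal approximation):
z_β = d · √n - z_α
z_β = 0.46 · √58 - 1.645
z_β = 0.46 · 7.616 - 1.645
z_β = 1.858

Power = Φ(z_β) = Φ(1.858) ≈ 0.968

Effect size d = 0.46 is small by Cohen's convention (0.2/0.5/0.8).

Threshold: power ≥ 0.80 is conventionally adequate.
Power ≈ 0.97 → the study is adequately powered (power ≥ 0.80).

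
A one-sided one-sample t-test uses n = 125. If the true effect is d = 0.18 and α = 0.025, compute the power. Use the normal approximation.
Power ≈ 0.52

Power calculation (one-sample t-test, normal approximation):
z_β = d · √n - z_α
z_β = 0.18 · √125 - 1.960
z_β = 0.18 · 11.180 - 1.960
z_β = 0.052

Power = Φ(z_β) = Φ(0.052) ≈ 0.521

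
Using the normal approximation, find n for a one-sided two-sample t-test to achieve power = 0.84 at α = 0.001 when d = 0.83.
n = 49 per group

Sample size formula (two-sample t-test, normal approximation):
n = 2 · ((z_α + z_β) / d)²

z_α = 3.090 (for α = 0.001, one-sided)
z_β = 0.994 (for power = 0.84)
d = 0.83

n = 2 · ((3.090 + 0.994) / 0.83)²
n = 2 · (4.920)²
n ≈ 48.41
Round up to the next whole number: n = 49 per group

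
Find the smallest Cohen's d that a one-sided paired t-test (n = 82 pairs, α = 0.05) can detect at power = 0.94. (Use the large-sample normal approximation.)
d ≈ 0.35

Minimum detectable effect (paired t-test, normal approximation):
d = (z_α + z_β) / √n
d = (1.645 + 1.555) / √82
d = 3.200 / 9.055
d ≈ 0.35

By Cohen's convention (0.2 small / 0.5 medium / 0.8 large): small effect.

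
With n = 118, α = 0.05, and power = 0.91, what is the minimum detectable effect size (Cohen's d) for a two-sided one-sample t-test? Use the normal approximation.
d ≈ 0.30

Minimum detectable effect (one-sample t-test, normal approximation):
d = (z_{α/2} + z_β) / √n
d = (1.960 + 1.341) / √118
d = 3.301 / 10.863
d ≈ 0.30

By Cohen's convention (0.2 small / 0.5 medium / 0.8 large): small effect.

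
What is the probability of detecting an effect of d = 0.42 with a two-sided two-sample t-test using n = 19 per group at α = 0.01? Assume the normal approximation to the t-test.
Power ≈ 0.10

Power calculation (two-sample t-test, normal approximation):
z_β = d · √(n/2) - z_{α/2}
z_β = 0.42 · √(19/2) - 2.576
z_β = 0.42 · 3.082 - 2.576
z_β = -1.281

Power = Φ(z_β) = Φ(-1.281) ≈ 0.100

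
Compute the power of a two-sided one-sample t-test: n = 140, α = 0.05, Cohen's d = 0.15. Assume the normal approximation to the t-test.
Power ≈ 0.43

Power calculation (one-sample t-test, normal approximation):
z_β = d · √n - z_{α/2}
z_β = 0.15 · √140 - 1.960
z_β = 0.15 · 11.832 - 1.960
z_β = -0.185

Power = Φ(z_β) = Φ(-0.185) ≈ 0.427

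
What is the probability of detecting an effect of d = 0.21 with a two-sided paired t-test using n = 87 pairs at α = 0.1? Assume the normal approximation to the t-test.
Power ≈ 0.62

Power calculation (paired t-test, normal approximation):
z_β = d · √n - z_{α/2}
z_β = 0.21 · √87 - 1.645
z_β = 0.21 · 9.327 - 1.645
z_β = 0.314

Power = Φ(z_β) = Φ(0.314) ≈ 0.623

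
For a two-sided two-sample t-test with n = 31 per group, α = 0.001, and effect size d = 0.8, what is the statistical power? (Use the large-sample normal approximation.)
Power ≈ 0.44

Power calculation (two-sample t-test, normal approximation):
z_β = d · √(n/2) - z_{α/2}
z_β = 0.8 · √(31/2) - 3.291
z_β = 0.8 · 3.937 - 3.291
z_β = -0.141

Power = Φ(z_β) = Φ(-0.141) ≈ 0.444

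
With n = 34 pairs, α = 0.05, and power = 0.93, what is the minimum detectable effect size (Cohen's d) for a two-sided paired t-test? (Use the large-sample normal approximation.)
d ≈ 0.59

Minimum detectable effect (paired t-test, normal approximation):
d = (z_{α/2} + z_β) / √n
d = (1.960 + 1.476) / √34
d = 3.436 / 5.831
d ≈ 0.59

By Cohen's convention (0.2 small / 0.5 medium / 0.8 large): medium effect.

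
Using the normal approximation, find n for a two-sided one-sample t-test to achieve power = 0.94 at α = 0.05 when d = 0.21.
n = 281

Sample size formula (one-sample t-test, normal approximation):
n = ((z_{α/2} + z_β) / d)²

z_{α/2} = 1.960 (for α = 0.05, two-sided)
z_β = 1.555 (for power = 0.94)
d = 0.21

n = ((1.960 + 1.555) / 0.21)²
n = (16.738)²
n ≈ 280.16
Round up to the next whole number: n = 281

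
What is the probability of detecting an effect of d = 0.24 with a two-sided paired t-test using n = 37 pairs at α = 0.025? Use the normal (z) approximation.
Power ≈ 0.22

Power calculation (paired t-test, normal approximation):
z_β = d · √n - z_{α/2}
z_β = 0.24 · √37 - 2.241
z_β = 0.24 · 6.083 - 2.241
z_β = -0.782

Power = Φ(z_β) = Φ(-0.782) ≈ 0.217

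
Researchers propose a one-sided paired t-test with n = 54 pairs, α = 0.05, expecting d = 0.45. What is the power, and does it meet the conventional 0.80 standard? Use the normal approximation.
Power ≈ 0.95; the study is adequately powered (power ≥ 0.80)

Power calculation (paired t-test, normal approximation):
z_β = d · √n - z_α
z_β = 0.45 · √54 - 1.645
z_β = 0.45 · 7.348 - 1.645
z_β = 1.662

Power = Φ(z_β) = Φ(1.662) ≈ 0.952

Effect size d = 0.45 is small by Cohen's convention (0.2/0.5/0.8).

Threshold: power ≥ 0.80 is conventionally adequate.
Power ≈ 0.95 → the study is adequately powered (power ≥ 0.80).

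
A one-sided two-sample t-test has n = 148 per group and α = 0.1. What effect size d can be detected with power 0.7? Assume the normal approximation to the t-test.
d ≈ 0.21

Minimum detectable effect (two-sample t-test, normal approximation):
d = (z_α + z_β) / √(n/2)
d = (1.282 + 0.524) / √(148/2)
d = 1.806 / 8.602
d ≈ 0.21

By Cohen's convention (0.2 small / 0.5 medium / 0.8 large): small effect.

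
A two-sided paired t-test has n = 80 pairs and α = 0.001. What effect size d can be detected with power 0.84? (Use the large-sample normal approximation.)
d ≈ 0.48

Minimum detectable effect (paired t-test, normal approximation):
d = (z_{α/2} + z_β) / √n
d = (3.291 + 0.994) / √80
d = 4.285 / 8.944
d ≈ 0.48

By Cohen's convention (0.2 small / 0.5 medium / 0.8 large): small effect.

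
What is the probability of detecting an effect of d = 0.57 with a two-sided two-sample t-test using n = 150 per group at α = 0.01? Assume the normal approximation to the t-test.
Power ≈ 0.99

Power calculation (two-sample t-test, normal approximation):
z_β = d · √(n/2) - z_{α/2}
z_β = 0.57 · √(150/2) - 2.576
z_β = 0.57 · 8.660 - 2.576
z_β = 2.361

Power = Φ(z_β) = Φ(2.361) ≈ 0.991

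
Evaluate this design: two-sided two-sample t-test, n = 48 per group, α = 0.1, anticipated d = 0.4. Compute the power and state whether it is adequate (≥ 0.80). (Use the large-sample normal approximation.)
Power ≈ 0.62; the study is underpowered (power < 0.80)

Power calculation (two-sample t-test, normal approximation):
z_β = d · √(n/2) - z_{α/2}
z_β = 0.4 · √(48/2) - 1.645
z_β = 0.4 · 4.899 - 1.645
z_β = 0.315

Power = Φ(z_β) = Φ(0.315) ≈ 0.624

Effect size d = 0.4 is small by Cohen's convention (0.2/0.5/0.8).

Threshold: power ≥ 0.80 is conventionally adequate.
Power ≈ 0.62 → the study is underpowered (power < 0.80).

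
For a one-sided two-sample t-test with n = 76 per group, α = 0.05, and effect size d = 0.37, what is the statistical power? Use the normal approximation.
Power ≈ 0.74

Power calculation (two-sample t-test, normal approximation):
z_β = d · √(n/2) - z_α
z_β = 0.37 · √(76/2) - 1.645
z_β = 0.37 · 6.164 - 1.645
z_β = 0.636

Power = Φ(z_β) = Φ(0.636) ≈ 0.738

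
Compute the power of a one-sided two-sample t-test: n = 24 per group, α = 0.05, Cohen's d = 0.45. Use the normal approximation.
Power ≈ 0.47

Power calculation (two-sample t-test, normal approximation):
z_β = d · √(n/2) - z_α
z_β = 0.45 · √(24/2) - 1.645
z_β = 0.45 · 3.464 - 1.645
z_β = -0.086

Power = Φ(z_β) = Φ(-0.086) ≈ 0.466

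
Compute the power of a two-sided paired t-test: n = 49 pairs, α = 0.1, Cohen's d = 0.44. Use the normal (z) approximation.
Power ≈ 0.92

Power calculation (paired t-test, normal approximation):
z_β = d · √n - z_{α/2}
z_β = 0.44 · √49 - 1.645
z_β = 0.44 · 7.000 - 1.645
z_β = 1.435

Power = Φ(z_β) = Φ(1.435) ≈ 0.924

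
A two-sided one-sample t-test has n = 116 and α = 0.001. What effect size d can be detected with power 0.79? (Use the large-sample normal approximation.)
d ≈ 0.38

Minimum detectable effect (one-sample t-test, normal approximation):
d = (z_{α/2} + z_β) / √n
d = (3.291 + 0.806) / √116
d = 4.097 / 10.770
d ≈ 0.38

By Cohen's convention (0.2 small / 0.5 medium / 0.8 large): small effect.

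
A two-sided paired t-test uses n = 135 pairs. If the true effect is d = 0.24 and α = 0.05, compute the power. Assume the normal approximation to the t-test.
Power ≈ 0.80

Power calculation (paired t-test, normal approximation):
z_β = d · √n - z_{α/2}
z_β = 0.24 · √135 - 1.960
z_β = 0.24 · 11.619 - 1.960
z_β = 0.829

Power = Φ(z_β) = Φ(0.829) ≈ 0.796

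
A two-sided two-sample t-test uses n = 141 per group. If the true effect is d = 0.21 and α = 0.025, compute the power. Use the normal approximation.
Power ≈ 0.32

Power calculation (two-sample t-test, normal approximation):
z_β = d · √(n/2) - z_{α/2}
z_β = 0.21 · √(141/2) - 2.241
z_β = 0.21 · 8.396 - 2.241
z_β = -0.478

Power = Φ(z_β) = Φ(-0.478) ≈ 0.316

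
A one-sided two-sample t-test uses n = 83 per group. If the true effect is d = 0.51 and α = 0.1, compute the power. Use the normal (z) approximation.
Power ≈ 0.98

Power calculation (two-sample t-test, normal approximation):
z_β = d · √(n/2) - z_α
z_β = 0.51 · √(83/2) - 1.282
z_β = 0.51 · 6.442 - 1.282
z_β = 2.004

Power = Φ(z_β) = Φ(2.004) ≈ 0.977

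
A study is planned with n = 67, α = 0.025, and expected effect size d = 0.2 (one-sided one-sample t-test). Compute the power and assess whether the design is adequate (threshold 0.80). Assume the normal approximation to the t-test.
Power ≈ 0.37; the study is underpowered (power < 0.80)

Power calculation (one-sample t-test, normal approximation):
z_β = d · √n - z_α
z_β = 0.2 · √67 - 1.960
z_β = 0.2 · 8.185 - 1.960
z_β = -0.323

Power = Φ(z_β) = Φ(-0.323) ≈ 0.373

Effect size d = 0.2 is small by Cohen's convention (0.2/0.5/0.8).

Threshold: power ≥ 0.80 is conventionally adequate.
Power ≈ 0.37 → the study is underpowered (power < 0.80).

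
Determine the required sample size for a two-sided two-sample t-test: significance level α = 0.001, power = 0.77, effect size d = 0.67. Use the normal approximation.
n = 73 per group

Sample size formula (two-sample t-test, normal approximation):
n = 2 · ((z_{α/2} + z_β) / d)²

z_{α/2} = 3.291 (for α = 0.001, two-sided)
z_β = 0.739 (for power = 0.77)
d = 0.67

n = 2 · ((3.291 + 0.739) / 0.67)²
n = 2 · (6.015)²
n ≈ 72.36
Round up to the next whole number: n = 73 per group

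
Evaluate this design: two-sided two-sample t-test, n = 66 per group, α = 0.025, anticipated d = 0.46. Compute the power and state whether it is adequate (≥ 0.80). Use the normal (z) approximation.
Power ≈ 0.66; the study is underpowered (power < 0.80)

Power calculation (two-sample t-test, normal approximation):
z_β = d · √(n/2) - z_{α/2}
z_β = 0.46 · √(66/2) - 2.241
z_β = 0.46 · 5.745 - 2.241
z_β = 0.401

Power = Φ(z_β) = Φ(0.401) ≈ 0.656

Effect size d = 0.46 is small by Cohen's convention (0.2/0.5/0.8).

Threshold: power ≥ 0.80 is conventionally adequate.
Power ≈ 0.66 → the study is underpowered (power < 0.80).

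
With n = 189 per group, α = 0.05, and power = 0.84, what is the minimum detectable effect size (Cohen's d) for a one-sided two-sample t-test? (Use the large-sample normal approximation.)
d ≈ 0.27

Minimum detectable effect (two-sample t-test, normal approximation):
d = (z_α + z_β) / √(n/2)
d = (1.645 + 0.994) / √(189/2)
d = 2.639 / 9.721
d ≈ 0.27

By Cohen's convention (0.2 small / 0.5 medium / 0.8 large): small effect.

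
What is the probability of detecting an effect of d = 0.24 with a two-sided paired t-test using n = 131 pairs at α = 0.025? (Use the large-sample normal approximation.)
Power ≈ 0.69

Power calculation (paired t-test, normal approximation):
z_β = d · √n - z_{α/2}
z_β = 0.24 · √131 - 2.241
z_β = 0.24 · 11.446 - 2.241
z_β = 0.506

Power = Φ(z_β) = Φ(0.506) ≈ 0.693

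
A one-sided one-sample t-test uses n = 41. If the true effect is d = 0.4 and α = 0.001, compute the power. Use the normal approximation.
Power ≈ 0.30

Power calculation (one-sample t-test, normal approximation):
z_β = d · √n - z_α
z_β = 0.4 · √41 - 3.090
z_β = 0.4 · 6.403 - 3.090
z_β = -0.529

Power = Φ(z_β) = Φ(-0.529) ≈ 0.298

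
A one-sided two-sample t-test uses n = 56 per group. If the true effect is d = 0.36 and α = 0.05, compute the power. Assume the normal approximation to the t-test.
Power ≈ 0.60

Power calculation (two-sample t-test, normal approximation):
z_β = d · √(n/2) - z_α
z_β = 0.36 · √(56/2) - 1.645
z_β = 0.36 · 5.292 - 1.645
z_β = 0.260

Power = Φ(z_β) = Φ(0.260) ≈ 0.603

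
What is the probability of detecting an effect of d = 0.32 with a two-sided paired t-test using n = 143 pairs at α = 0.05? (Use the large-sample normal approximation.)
Power ≈ 0.97

Power calculation (paired t-test, normal approximation):
z_β = d · √n - z_{α/2}
z_β = 0.32 · √143 - 1.960
z_β = 0.32 · 11.958 - 1.960
z_β = 1.867

Power = Φ(z_β) = Φ(1.867) ≈ 0.969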